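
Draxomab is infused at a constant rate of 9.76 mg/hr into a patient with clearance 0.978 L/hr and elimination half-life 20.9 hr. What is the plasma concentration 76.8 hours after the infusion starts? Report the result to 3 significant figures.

9.20 µg/mL

Css = rate / CL = 9.76 / 0.978 = 9.980 µg/mL
k = ln 2 / 20.9 = 0.03316 hr⁻¹
C(t) = Css (1 − e^(−kt)) = 9.980 × (1 − e^(−2.547)) = 9.980 × 0.9217 ≈ 9.20 µg/mL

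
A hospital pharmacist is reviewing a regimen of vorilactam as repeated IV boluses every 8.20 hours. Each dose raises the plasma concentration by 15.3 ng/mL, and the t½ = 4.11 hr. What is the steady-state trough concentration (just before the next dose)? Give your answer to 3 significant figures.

k = ln 2 / 4.11 = 0.1686 hr⁻¹
Fraction remaining after one interval: e^(−kτ) = e^(−0.1686 × 8.20) = 0.2508
R = 1 / (1 − 0.2508) = 1.335
Css,max = 15.3 × 1.335 = 20.42 ng/mL
Css,min = Css,max × e^(−kτ) = 20.42 × 0.2508 ≈ 5.12 ng/mL

5.12 ng/mL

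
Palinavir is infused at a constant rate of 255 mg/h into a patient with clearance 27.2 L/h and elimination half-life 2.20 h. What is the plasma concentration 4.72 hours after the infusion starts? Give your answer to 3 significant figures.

7.26 µg/mL

Css = rate / CL = 255 / 27.2 = 9.375 µg/mL
k = ln 2 / 2.20 = 0.3151 h⁻¹
C(t) = Css (1 − e^(−kt)) = 9.375 × (1 − e^(−1.487)) = 9.375 × 0.7740 ≈ 7.26 µg/mL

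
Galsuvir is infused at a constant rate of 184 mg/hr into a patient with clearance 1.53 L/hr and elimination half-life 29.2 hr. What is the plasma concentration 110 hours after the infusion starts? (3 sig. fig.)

Css = rate / CL = 184 / 1.53 = 120.3 µg/mL
k = ln 2 / 29.2 = 0.02374 hr⁻¹
C(t) = Css (1 − e^(−kt)) = 120.3 × (1 − e^(−2.611)) = 120.3 × 0.9266 ≈ 111 µg/mL

111 µg/mL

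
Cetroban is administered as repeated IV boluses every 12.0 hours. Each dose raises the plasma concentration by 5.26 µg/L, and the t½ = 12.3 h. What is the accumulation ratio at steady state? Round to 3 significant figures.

2.03

k = ln 2 / 12.3 = 0.05635 h⁻¹
Fraction remaining after one interval: e^(−kτ) = e^(−0.05635 × 12.0) = 0.5085
R = 1 / (1 − 0.5085) = 1 / 0.4915 ≈ 2.03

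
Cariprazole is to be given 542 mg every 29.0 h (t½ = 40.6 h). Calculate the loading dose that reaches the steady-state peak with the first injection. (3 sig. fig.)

k = ln 2 / 40.6 = 0.01707 h⁻¹
Accumulation ratio R = 1 / (1 − e^(−kτ)) = 1 / (1 − e^(−0.01707×29.0)) = 1 / (1 − 0.6095) = 2.561
Loading dose = maintenance dose × R = 542 × 2.561 ≈ 1390 mg

1390 mg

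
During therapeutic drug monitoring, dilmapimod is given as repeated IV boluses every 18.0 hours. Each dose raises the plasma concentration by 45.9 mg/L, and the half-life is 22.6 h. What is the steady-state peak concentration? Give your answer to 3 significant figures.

108 mg/L

k = ln 2 / 22.6 = 0.03067 h⁻¹
Fraction remaining after one interval: e^(−kτ) = e^(−0.03067 × 18.0) = 0.5758
R = 1 / (1 − 0.5758) = 2.357
Css,max = 45.9 × 2.357 ≈ 108 mg/L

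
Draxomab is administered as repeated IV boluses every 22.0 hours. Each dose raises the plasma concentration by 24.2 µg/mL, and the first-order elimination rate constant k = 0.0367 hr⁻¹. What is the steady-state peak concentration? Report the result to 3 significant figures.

43.7 µg/mL

Fraction remaining after one interval: e^(−kτ) = e^(−0.03670 × 22.0) = 0.4460
R = 1 / (1 − 0.4460) = 1.805
Css,max = 24.2 × 1.805 ≈ 43.7 µg/mL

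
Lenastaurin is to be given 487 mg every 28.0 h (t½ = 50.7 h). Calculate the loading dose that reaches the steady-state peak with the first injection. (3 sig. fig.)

1530 mg

k = ln 2 / 50.7 = 0.01367 h⁻¹
Accumulation ratio R = 1 / (1 − e^(−kτ)) = 1 / (1 − e^(−0.01367×28.0)) = 1 / (1 − 0.6819) = 3.144
Loading dose = maintenance dose × R = 487 × 3.144 ≈ 1530 mg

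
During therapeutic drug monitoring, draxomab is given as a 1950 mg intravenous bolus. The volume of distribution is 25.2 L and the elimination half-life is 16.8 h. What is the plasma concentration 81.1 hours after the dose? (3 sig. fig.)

C₀ = dose / V = 1950 / 25.2 = 77.38 µg/mL
k = ln 2 / 16.8 = 0.04126 h⁻¹
C(t) = C₀ e^(−kt) = 77.38 × e^(−0.04126 × 81.1) = 77.38 × e^(−3.346) = 77.38 × 0.03522 ≈ 2.73 µg/mL

2.73 µg/mL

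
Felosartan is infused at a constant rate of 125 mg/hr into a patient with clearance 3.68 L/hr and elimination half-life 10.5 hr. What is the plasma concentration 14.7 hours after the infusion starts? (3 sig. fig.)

Css = rate / CL = 125 / 3.68 = 33.97 mg/L
k = ln 2 / 10.5 = 0.06601 hr⁻¹
C(t) = Css (1 − e^(−kt)) = 33.97 × (1 − e^(−0.9704)) = 33.97 × 0.6211 ≈ 21.1 mg/L

21.1 mg/L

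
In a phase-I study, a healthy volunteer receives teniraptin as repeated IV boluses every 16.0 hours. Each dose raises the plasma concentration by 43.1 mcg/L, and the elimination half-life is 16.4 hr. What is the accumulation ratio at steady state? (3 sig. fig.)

2.03

k = ln 2 / 16.4 = 0.04227 hr⁻¹
Fraction remaining after one interval: e^(−kτ) = e^(−0.04227 × 16.0) = 0.5085
R = 1 / (1 − 0.5085) = 1 / 0.4915 ≈ 2.03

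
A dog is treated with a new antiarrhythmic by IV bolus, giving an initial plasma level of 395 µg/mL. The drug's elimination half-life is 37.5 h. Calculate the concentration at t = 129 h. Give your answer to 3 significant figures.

k = ln 2 / 37.5 = 0.01848 h⁻¹
129 h is 3.440 half-lives, so C = 395 × (1/2)^3.440 = 395 × 0.09214 ≈ 36.4 µg/mL

36.4 µg/mL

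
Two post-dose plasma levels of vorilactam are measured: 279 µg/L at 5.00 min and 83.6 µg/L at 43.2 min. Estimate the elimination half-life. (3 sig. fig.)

k = ln(C₁/C₂) / (t₂ − t₁) = ln(279/83.6) / (43.2 − 5.00)
  = 1.205 / 38.20 = 0.03155 min⁻¹
t½ = ln 2 / k = ln 2 / 0.03155 ≈ 22.0 minutes

22.0 minutes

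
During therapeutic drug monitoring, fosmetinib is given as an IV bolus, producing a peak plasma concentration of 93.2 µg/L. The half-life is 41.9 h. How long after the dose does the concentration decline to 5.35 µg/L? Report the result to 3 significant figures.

k = ln 2 / 41.9 = 0.01654 h⁻¹
C(t) = C₀ e^(−kt)  ⇒  t = ln(C₀/C) / k
t = ln(93.2/5.35) / 0.01654 = 2.858 / 0.01654 ≈ 173 hours

173 hours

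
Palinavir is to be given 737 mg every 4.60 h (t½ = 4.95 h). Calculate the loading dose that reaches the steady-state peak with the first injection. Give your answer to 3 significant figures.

k = ln 2 / 4.95 = 0.1400 h⁻¹
Accumulation ratio R = 1 / (1 − e^(−kτ)) = 1 / (1 − e^(−0.1400×4.60)) = 1 / (1 − 0.5251) = 2.106
Loading dose = maintenance dose × R = 737 × 2.106 ≈ 1550 mg

1550 mg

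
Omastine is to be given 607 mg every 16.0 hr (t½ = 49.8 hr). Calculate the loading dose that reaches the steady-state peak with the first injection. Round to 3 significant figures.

k = ln 2 / 49.8 = 0.01392 hr⁻¹
Accumulation ratio R = 1 / (1 − e^(−kτ)) = 1 / (1 − e^(−0.01392×16.0)) = 1 / (1 − 0.8004) = 5.009
Loading dose = maintenance dose × R = 607 × 5.009 ≈ 3040 mg

3040 mg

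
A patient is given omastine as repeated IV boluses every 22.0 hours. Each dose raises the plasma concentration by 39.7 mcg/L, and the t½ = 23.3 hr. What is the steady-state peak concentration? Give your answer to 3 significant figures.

82.7 mcg/L

k = ln 2 / 23.3 = 0.02975 hr⁻¹
Fraction remaining after one interval: e^(−kτ) = e^(−0.02975 × 22.0) = 0.5197
R = 1 / (1 − 0.5197) = 2.082
Css,max = 39.7 × 2.082 ≈ 82.7 mcg/L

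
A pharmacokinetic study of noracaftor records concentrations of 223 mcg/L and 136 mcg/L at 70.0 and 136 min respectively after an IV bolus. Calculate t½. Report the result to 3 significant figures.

k = ln(C₁/C₂) / (t₂ − t₁) = ln(223/136) / (136 − 70.0)
  = 0.4945 / 66.00 = 0.007493 min⁻¹
t½ = ln 2 / k = ln 2 / 0.007493 ≈ 92.5 minutes

92.5 minutes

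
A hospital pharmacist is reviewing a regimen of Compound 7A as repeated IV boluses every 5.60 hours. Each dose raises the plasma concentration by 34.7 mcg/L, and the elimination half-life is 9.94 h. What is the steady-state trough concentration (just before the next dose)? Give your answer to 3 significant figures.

72.6 mcg/L

k = ln 2 / 9.94 = 0.06973 h⁻¹
Fraction remaining after one interval: e^(−kτ) = e^(−0.06973 × 5.60) = 0.6767
R = 1 / (1 − 0.6767) = 3.093
Css,max = 34.7 × 3.093 = 107.3 mcg/L
Css,min = Css,max × e^(−kτ) = 107.3 × 0.6767 ≈ 72.6 mcg/L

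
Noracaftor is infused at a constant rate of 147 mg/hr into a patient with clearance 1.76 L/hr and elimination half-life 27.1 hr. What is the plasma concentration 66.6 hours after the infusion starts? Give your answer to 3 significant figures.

Css = rate / CL = 147 / 1.76 = 83.52 µg/mL
k = ln 2 / 27.1 = 0.02558 hr⁻¹
C(t) = Css (1 − e^(−kt)) = 83.52 × (1 − e^(−1.703)) = 83.52 × 0.8179 ≈ 68.3 µg/mL

68.3 µg/mL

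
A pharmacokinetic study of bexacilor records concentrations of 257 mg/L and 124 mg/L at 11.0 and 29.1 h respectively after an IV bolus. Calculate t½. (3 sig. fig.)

k = ln(C₁/C₂) / (t₂ − t₁) = ln(257/124) / (29.1 − 11.0)
  = 0.7288 / 18.10 = 0.04026 h⁻¹
t½ = ln 2 / k = ln 2 / 0.04026 ≈ 17.2 hours

17.2 hours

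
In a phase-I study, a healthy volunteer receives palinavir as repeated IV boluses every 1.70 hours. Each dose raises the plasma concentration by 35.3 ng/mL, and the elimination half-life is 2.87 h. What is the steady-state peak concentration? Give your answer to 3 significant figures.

k = ln 2 / 2.87 = 0.2415 h⁻¹
Fraction remaining after one interval: e^(−kτ) = e^(−0.2415 × 1.70) = 0.6633
R = 1 / (1 − 0.6633) = 2.970
Css,max = 35.3 × 2.970 ≈ 105 ng/mL

105 ng/mL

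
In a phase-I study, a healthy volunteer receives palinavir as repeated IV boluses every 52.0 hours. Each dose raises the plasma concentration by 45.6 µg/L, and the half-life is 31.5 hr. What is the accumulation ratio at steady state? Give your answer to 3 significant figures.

1.47

k = ln 2 / 31.5 = 0.02200 hr⁻¹
Fraction remaining after one interval: e^(−kτ) = e^(−0.02200 × 52.0) = 0.3185
R = 1 / (1 − 0.3185) = 1 / 0.6815 ≈ 1.47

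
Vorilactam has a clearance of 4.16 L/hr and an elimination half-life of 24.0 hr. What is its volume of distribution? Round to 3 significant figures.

k = ln 2 / t½ = ln 2 / 24.0 = 0.02888 hr⁻¹
V = CL / k = 4.16 / 0.02888 ≈ 144 L

144 L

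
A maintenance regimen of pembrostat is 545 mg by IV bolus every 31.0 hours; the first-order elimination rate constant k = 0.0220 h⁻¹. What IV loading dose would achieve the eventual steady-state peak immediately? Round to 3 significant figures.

Accumulation ratio R = 1 / (1 − e^(−kτ)) = 1 / (1 − e^(−0.02200×31.0)) = 1 / (1 − 0.5056) = 2.023
Loading dose = maintenance dose × R = 545 × 2.023 ≈ 1100 mg

1100 mg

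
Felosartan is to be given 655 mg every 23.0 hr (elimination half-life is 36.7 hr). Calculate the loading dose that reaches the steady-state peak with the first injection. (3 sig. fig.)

1860 mg

k = ln 2 / 36.7 = 0.01889 hr⁻¹
Accumulation ratio R = 1 / (1 − e^(−kτ)) = 1 / (1 − e^(−0.01889×23.0)) = 1 / (1 − 0.6477) = 2.838
Loading dose = maintenance dose × R = 655 × 2.838 ≈ 1860 mg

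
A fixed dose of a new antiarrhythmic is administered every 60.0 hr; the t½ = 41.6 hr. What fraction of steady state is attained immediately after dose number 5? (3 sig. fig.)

k = ln 2 / 41.6 = 0.01666 hr⁻¹
f_n = 1 − e^(−nkτ) = 1 − e^(−5 × 0.01666 × 60.0) = 1 − e^(−4.999) = 1 − 0.006747 ≈ 0.993

0.993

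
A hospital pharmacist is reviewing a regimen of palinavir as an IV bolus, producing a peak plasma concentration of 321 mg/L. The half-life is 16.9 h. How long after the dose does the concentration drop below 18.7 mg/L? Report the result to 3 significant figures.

69.3 hours

k = ln 2 / 16.9 = 0.04101 h⁻¹
C(t) = C₀ e^(−kt)  ⇒  t = ln(C₀/C) / k
t = ln(321/18.7) / 0.04101 = 2.843 / 0.04101 ≈ 69.3 hours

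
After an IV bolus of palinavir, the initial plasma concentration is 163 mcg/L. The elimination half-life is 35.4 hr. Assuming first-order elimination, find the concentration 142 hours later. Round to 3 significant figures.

10.1 mcg/L

k = ln 2 / 35.4 = 0.01958 hr⁻¹
C(t) = C₀ e^(−kt) = 163 × e^(−0.01958 × 142) = 163 × e^(−2.780) = 163 × 0.06201 ≈ 10.1 mcg/L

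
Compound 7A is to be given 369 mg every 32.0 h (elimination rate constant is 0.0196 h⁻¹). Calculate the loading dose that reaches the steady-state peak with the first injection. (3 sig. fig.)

Accumulation ratio R = 1 / (1 − e^(−kτ)) = 1 / (1 − e^(−0.01960×32.0)) = 1 / (1 − 0.5341) = 2.146
Loading dose = maintenance dose × R = 369 × 2.146 ≈ 792 mg

792 mg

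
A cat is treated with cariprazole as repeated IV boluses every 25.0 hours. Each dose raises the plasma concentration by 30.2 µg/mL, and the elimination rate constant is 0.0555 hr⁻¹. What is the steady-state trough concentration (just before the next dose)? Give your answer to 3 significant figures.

Fraction remaining after one interval: e^(−kτ) = e^(−0.05550 × 25.0) = 0.2497
R = 1 / (1 − 0.2497) = 1.333
Css,max = 30.2 × 1.333 = 40.25 µg/mL
Css,min = Css,max × e^(−kτ) = 40.25 × 0.2497 ≈ 10.1 µg/mL

10.1 µg/mL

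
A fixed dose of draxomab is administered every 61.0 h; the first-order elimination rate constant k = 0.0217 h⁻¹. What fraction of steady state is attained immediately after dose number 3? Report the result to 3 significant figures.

0.981

f_n = 1 − e^(−nkτ) = 1 − e^(−3 × 0.02170 × 61.0) = 1 − e^(−3.971) = 1 − 0.01885 ≈ 0.981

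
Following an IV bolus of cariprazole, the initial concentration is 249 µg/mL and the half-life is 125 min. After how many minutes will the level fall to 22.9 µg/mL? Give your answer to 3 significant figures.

430 minutes

k = ln 2 / 125 = 0.005545 min⁻¹
C(t) = C₀ e^(−kt)  ⇒  t = ln(C₀/C) / k
t = ln(249/22.9) / 0.005545 = 2.386 / 0.005545 ≈ 430 minutes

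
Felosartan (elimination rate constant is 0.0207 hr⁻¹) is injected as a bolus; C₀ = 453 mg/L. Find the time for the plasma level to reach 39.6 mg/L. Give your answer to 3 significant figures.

118 hours

C(t) = C₀ e^(−kt)  ⇒  t = ln(C₀/C) / k
t = ln(453/39.6) / 0.02070 = 2.437 / 0.02070 ≈ 118 hours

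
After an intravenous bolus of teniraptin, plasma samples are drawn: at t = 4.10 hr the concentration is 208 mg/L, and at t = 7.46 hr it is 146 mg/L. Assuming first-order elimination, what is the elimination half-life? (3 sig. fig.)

k = ln(C₁/C₂) / (t₂ − t₁) = ln(208/146) / (7.46 − 4.10)
  = 0.3539 / 3.360 = 0.1053 hr⁻¹
t½ = ln 2 / k = ln 2 / 0.1053 ≈ 6.58 hours

6.58 hours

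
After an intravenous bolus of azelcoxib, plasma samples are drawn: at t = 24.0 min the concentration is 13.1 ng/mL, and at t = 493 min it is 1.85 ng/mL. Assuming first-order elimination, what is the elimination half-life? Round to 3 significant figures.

k = ln(C₁/C₂) / (t₂ − t₁) = ln(13.1/1.85) / (493 − 24.0)
  = 1.957 / 469.0 = 0.004174 min⁻¹
t½ = ln 2 / k = ln 2 / 0.004174 ≈ 166 minutes

166 minutes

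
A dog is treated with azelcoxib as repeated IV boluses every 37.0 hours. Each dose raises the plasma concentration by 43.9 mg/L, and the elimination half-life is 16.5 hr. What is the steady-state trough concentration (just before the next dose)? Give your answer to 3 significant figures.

11.8 mg/L

k = ln 2 / 16.5 = 0.04201 hr⁻¹
Fraction remaining after one interval: e^(−kτ) = e^(−0.04201 × 37.0) = 0.2113
R = 1 / (1 − 0.2113) = 1.268
Css,max = 43.9 × 1.268 = 55.66 mg/L
Css,min = Css,max × e^(−kτ) = 55.66 × 0.2113 ≈ 11.8 mg/L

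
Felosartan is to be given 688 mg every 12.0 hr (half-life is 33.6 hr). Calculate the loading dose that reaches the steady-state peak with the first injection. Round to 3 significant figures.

3140 mg

k = ln 2 / 33.6 = 0.02063 hr⁻¹
Accumulation ratio R = 1 / (1 − e^(−kτ)) = 1 / (1 − e^(−0.02063×12.0)) = 1 / (1 − 0.7807) = 4.560
Loading dose = maintenance dose × R = 688 × 4.560 ≈ 3140 mg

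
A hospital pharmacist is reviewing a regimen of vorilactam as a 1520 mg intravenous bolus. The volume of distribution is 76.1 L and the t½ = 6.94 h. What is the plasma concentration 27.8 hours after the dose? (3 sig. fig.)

C₀ = dose / V = 1520 / 76.1 = 19.97 mg/L
k = ln 2 / 6.94 = 0.09988 h⁻¹
C(t) = C₀ e^(−kt) = 19.97 × e^(−0.09988 × 27.8) = 19.97 × e^(−2.777) = 19.97 × 0.06225 ≈ 1.24 mg/L

1.24 mg/L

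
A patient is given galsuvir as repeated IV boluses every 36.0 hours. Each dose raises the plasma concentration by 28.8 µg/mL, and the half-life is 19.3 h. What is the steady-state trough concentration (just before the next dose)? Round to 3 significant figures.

10.9 µg/mL

k = ln 2 / 19.3 = 0.03591 h⁻¹
Fraction remaining after one interval: e^(−kτ) = e^(−0.03591 × 36.0) = 0.2745
R = 1 / (1 − 0.2745) = 1.378
Css,max = 28.8 × 1.378 = 39.70 µg/mL
Css,min = Css,max × e^(−kτ) = 39.70 × 0.2745 ≈ 10.9 µg/mL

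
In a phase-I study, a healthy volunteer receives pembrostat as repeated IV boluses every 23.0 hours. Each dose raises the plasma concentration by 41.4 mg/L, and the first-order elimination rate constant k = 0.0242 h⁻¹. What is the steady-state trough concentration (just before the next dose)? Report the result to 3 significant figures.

Fraction remaining after one interval: e^(−kτ) = e^(−0.02420 × 23.0) = 0.5732
R = 1 / (1 − 0.5732) = 2.343
Css,max = 41.4 × 2.343 = 96.99 mg/L
Css,min = Css,max × e^(−kτ) = 96.99 × 0.5732 ≈ 55.6 mg/L

55.6 mg/L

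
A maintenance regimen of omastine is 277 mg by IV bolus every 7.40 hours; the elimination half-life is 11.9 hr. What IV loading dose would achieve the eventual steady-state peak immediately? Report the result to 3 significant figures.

791 mg

k = ln 2 / 11.9 = 0.05825 hr⁻¹
Accumulation ratio R = 1 / (1 − e^(−kτ)) = 1 / (1 − e^(−0.05825×7.40)) = 1 / (1 − 0.6498) = 2.856
Loading dose = maintenance dose × R = 277 × 2.856 ≈ 791 mg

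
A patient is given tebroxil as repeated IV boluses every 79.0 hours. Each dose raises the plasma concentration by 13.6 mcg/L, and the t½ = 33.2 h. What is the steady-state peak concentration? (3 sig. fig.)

k = ln 2 / 33.2 = 0.02088 h⁻¹
Fraction remaining after one interval: e^(−kτ) = e^(−0.02088 × 79.0) = 0.1922
R = 1 / (1 − 0.1922) = 1.238
Css,max = 13.6 × 1.238 ≈ 16.8 mcg/L

16.8 mcg/L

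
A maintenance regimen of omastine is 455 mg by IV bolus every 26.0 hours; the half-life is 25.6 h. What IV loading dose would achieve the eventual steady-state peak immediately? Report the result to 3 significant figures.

k = ln 2 / 25.6 = 0.02708 h⁻¹
Accumulation ratio R = 1 / (1 − e^(−kτ)) = 1 / (1 − e^(−0.02708×26.0)) = 1 / (1 − 0.4946) = 1.979
Loading dose = maintenance dose × R = 455 × 1.979 ≈ 900 mg

900 mg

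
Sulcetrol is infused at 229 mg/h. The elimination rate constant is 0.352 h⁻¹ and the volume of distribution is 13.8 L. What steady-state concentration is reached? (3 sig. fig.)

47.1 mg/L

CL = k · V = 0.352 × 13.8 = 4.858 L/h
Css = rate / CL = 229 / 4.858 ≈ 47.1 mg/L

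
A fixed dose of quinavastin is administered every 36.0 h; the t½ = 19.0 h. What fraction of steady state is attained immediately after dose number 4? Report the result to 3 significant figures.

0.995

k = ln 2 / 19.0 = 0.03648 h⁻¹
f_n = 1 − e^(−nkτ) = 1 − e^(−4 × 0.03648 × 36.0) = 1 − e^(−5.253) = 1 − 0.005230 ≈ 0.995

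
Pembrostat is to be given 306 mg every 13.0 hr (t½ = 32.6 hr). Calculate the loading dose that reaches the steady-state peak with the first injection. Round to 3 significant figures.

1270 mg

k = ln 2 / 32.6 = 0.02126 hr⁻¹
Accumulation ratio R = 1 / (1 − e^(−kτ)) = 1 / (1 − e^(−0.02126×13.0)) = 1 / (1 − 0.7585) = 4.141
Loading dose = maintenance dose × R = 306 × 4.141 ≈ 1270 mg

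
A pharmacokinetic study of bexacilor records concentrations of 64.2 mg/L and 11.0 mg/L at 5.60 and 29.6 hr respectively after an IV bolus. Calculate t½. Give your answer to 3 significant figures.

k = ln(C₁/C₂) / (t₂ − t₁) = ln(64.2/11.0) / (29.6 − 5.60)
  = 1.764 / 24.00 = 0.07350 hr⁻¹
t½ = ln 2 / k = ln 2 / 0.07350 ≈ 9.43 hours

9.43 hours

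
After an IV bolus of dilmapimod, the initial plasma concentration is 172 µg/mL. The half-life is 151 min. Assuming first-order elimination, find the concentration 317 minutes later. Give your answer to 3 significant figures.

40.1 µg/mL

k = ln 2 / 151 = 0.004590 min⁻¹
C(t) = C₀ e^(−kt) = 172 × e^(−0.004590 × 317) = 172 × e^(−1.455) = 172 × 0.2334 ≈ 40.1 µg/mL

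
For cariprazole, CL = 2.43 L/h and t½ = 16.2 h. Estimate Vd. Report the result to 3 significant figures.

k = ln 2 / t½ = ln 2 / 16.2 = 0.04279 h⁻¹
V = CL / k = 2.43 / 0.04279 ≈ 56.8 L

56.8 L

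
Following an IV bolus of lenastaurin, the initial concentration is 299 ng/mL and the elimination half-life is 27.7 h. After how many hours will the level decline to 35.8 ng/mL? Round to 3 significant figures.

84.8 hours

k = ln 2 / 27.7 = 0.02502 h⁻¹
C(t) = C₀ e^(−kt)  ⇒  t = ln(C₀/C) / k
t = ln(299/35.8) / 0.02502 = 2.122 / 0.02502 ≈ 84.8 hours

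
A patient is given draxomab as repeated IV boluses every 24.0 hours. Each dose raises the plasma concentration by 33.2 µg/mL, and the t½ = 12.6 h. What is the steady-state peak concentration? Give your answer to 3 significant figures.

45.3 µg/mL

k = ln 2 / 12.6 = 0.05501 h⁻¹
Fraction remaining after one interval: e^(−kτ) = e^(−0.05501 × 24.0) = 0.2671
R = 1 / (1 − 0.2671) = 1.364
Css,max = 33.2 × 1.364 ≈ 45.3 µg/mL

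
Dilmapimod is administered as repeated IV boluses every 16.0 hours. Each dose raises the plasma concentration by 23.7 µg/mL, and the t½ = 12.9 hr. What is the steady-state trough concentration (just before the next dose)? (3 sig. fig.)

k = ln 2 / 12.9 = 0.05373 hr⁻¹
Fraction remaining after one interval: e^(−kτ) = e^(−0.05373 × 16.0) = 0.4233
R = 1 / (1 − 0.4233) = 1.734
Css,max = 23.7 × 1.734 = 41.09 µg/mL
Css,min = Css,max × e^(−kτ) = 41.09 × 0.4233 ≈ 17.4 µg/mL

17.4 µg/mL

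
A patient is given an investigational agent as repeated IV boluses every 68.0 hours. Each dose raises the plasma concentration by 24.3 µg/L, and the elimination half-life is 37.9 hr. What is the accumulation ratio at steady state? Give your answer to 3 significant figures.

1.41

k = ln 2 / 37.9 = 0.01829 hr⁻¹
Fraction remaining after one interval: e^(−kτ) = e^(−0.01829 × 68.0) = 0.2883
R = 1 / (1 − 0.2883) = 1 / 0.7117 ≈ 1.41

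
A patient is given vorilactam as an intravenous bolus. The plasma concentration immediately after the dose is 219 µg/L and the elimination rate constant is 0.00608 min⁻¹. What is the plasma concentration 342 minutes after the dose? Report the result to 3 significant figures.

C(t) = C₀ e^(−kt) = 219 × e^(−0.006080 × 342) = 219 × e^(−2.079) = 219 × 0.1250 ≈ 27.4 µg/L

27.4 µg/L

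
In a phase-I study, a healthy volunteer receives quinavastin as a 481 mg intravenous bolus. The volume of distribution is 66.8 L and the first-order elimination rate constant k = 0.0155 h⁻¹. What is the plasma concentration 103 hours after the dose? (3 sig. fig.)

1.46 mg/L

C₀ = dose / V = 481 / 66.8 = 7.201 mg/L
C(t) = C₀ e^(−kt) = 7.201 × e^(−0.01550 × 103) = 7.201 × e^(−1.597) = 7.201 × 0.2026 ≈ 1.46 mg/L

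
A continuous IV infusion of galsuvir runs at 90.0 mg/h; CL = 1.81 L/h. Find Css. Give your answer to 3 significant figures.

Css = infusion rate / CL = 90.0 / 1.81 ≈ 49.7 µg/mL

49.7 µg/mL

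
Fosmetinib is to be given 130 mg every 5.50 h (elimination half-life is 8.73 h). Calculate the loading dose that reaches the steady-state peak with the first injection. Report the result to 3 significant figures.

367 mg

k = ln 2 / 8.73 = 0.07940 h⁻¹
Accumulation ratio R = 1 / (1 − e^(−kτ)) = 1 / (1 − e^(−0.07940×5.50)) = 1 / (1 − 0.6462) = 2.826
Loading dose = maintenance dose × R = 130 × 2.826 ≈ 367 mg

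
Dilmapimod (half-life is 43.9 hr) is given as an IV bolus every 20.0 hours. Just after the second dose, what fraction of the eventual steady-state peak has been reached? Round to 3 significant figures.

0.468

k = ln 2 / 43.9 = 0.01579 hr⁻¹
f_n = 1 − e^(−nkτ) = 1 − e^(−2 × 0.01579 × 20.0) = 1 − e^(−0.6316) = 1 − 0.5318 ≈ 0.468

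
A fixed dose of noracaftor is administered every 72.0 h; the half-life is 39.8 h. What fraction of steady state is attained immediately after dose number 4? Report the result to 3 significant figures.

0.993

k = ln 2 / 39.8 = 0.01742 h⁻¹
f_n = 1 − e^(−nkτ) = 1 − e^(−4 × 0.01742 × 72.0) = 1 − e^(−5.016) = 1 − 0.006633 ≈ 0.993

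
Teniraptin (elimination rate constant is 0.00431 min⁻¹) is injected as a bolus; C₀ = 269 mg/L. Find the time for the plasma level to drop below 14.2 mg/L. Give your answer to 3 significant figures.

682 minutes

C(t) = C₀ e^(−kt)  ⇒  t = ln(C₀/C) / k
t = ln(269/14.2) / 0.004310 = 2.941 / 0.004310 ≈ 682 minutes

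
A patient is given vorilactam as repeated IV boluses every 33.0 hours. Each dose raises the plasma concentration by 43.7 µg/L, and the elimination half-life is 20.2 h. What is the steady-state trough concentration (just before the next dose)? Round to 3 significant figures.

k = ln 2 / 20.2 = 0.03431 h⁻¹
Fraction remaining after one interval: e^(−kτ) = e^(−0.03431 × 33.0) = 0.3223
R = 1 / (1 − 0.3223) = 1.476
Css,max = 43.7 × 1.476 = 64.48 µg/L
Css,min = Css,max × e^(−kτ) = 64.48 × 0.3223 ≈ 20.8 µg/L

20.8 µg/L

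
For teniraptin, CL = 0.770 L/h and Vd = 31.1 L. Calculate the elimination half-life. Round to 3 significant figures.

k = CL / V = 0.770 / 31.1 = 0.02476 h⁻¹
t½ = ln 2 / k = ln 2 / 0.02476 ≈ 28.0 hours

28.0 hours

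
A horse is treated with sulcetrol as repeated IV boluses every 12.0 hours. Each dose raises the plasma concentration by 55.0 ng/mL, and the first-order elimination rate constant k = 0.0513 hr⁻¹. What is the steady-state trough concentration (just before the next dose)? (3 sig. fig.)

Fraction remaining after one interval: e^(−kτ) = e^(−0.05130 × 12.0) = 0.5403
R = 1 / (1 − 0.5403) = 2.175
Css,max = 55.0 × 2.175 = 119.6 ng/mL
Css,min = Css,max × e^(−kτ) = 119.6 × 0.5403 ≈ 64.6 ng/mL

64.6 ng/mL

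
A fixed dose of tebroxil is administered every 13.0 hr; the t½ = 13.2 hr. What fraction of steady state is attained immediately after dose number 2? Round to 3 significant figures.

k = ln 2 / 13.2 = 0.05251 hr⁻¹
f_n = 1 − e^(−nkτ) = 1 − e^(−2 × 0.05251 × 13.0) = 1 − e^(−1.365) = 1 − 0.2553 ≈ 0.745

0.745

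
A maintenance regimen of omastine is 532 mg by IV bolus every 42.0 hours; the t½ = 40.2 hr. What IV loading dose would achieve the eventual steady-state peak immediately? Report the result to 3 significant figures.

1030 mg

k = ln 2 / 40.2 = 0.01724 hr⁻¹
Accumulation ratio R = 1 / (1 − e^(−kτ)) = 1 / (1 − e^(−0.01724×42.0)) = 1 / (1 − 0.4847) = 1.941
Loading dose = maintenance dose × R = 532 × 1.941 ≈ 1030 mg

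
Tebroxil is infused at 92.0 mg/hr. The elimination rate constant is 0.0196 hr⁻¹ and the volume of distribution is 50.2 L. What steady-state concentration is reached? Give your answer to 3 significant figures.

93.5 mg/L

CL = k · V = 0.0196 × 50.2 = 0.9839 L/hr
Css = rate / CL = 92.0 / 0.9839 ≈ 93.5 mg/L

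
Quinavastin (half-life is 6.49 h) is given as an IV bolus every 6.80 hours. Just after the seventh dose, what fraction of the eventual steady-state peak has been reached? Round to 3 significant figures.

k = ln 2 / 6.49 = 0.1068 h⁻¹
f_n = 1 − e^(−nkτ) = 1 − e^(−7 × 0.1068 × 6.80) = 1 − e^(−5.084) = 1 − 0.006196 ≈ 0.994

0.994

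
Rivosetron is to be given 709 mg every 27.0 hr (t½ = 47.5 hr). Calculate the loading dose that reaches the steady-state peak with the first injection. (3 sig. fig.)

2180 mg

k = ln 2 / 47.5 = 0.01459 hr⁻¹
Accumulation ratio R = 1 / (1 − e^(−kτ)) = 1 / (1 − e^(−0.01459×27.0)) = 1 / (1 − 0.6744) = 3.071
Loading dose = maintenance dose × R = 709 × 3.071 ≈ 2180 mg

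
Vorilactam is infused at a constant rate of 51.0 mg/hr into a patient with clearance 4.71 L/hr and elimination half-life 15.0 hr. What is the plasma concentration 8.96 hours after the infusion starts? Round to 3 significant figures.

Css = rate / CL = 51.0 / 4.71 = 10.83 µg/mL
k = ln 2 / 15.0 = 0.04621 hr⁻¹
C(t) = Css (1 − e^(−kt)) = 10.83 × (1 − e^(−0.4140)) = 10.83 × 0.3390 ≈ 3.67 µg/mL

3.67 µg/mL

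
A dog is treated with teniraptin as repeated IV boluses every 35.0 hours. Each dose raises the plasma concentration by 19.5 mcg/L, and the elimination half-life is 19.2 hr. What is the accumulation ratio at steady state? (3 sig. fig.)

1.39

k = ln 2 / 19.2 = 0.03610 hr⁻¹
Fraction remaining after one interval: e^(−kτ) = e^(−0.03610 × 35.0) = 0.2826
R = 1 / (1 − 0.2826) = 1 / 0.7174 ≈ 1.39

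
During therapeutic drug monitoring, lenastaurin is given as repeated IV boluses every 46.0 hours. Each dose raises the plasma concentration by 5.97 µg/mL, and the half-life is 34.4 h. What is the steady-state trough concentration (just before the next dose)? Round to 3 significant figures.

k = ln 2 / 34.4 = 0.02015 h⁻¹
Fraction remaining after one interval: e^(−kτ) = e^(−0.02015 × 46.0) = 0.3958
R = 1 / (1 − 0.3958) = 1.655
Css,max = 5.97 × 1.655 = 9.881 µg/mL
Css,min = Css,max × e^(−kτ) = 9.881 × 0.3958 ≈ 3.91 µg/mL

3.91 µg/mL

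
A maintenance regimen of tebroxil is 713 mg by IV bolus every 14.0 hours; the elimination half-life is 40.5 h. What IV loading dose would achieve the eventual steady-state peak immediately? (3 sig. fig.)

3350 mg

k = ln 2 / 40.5 = 0.01711 h⁻¹
Accumulation ratio R = 1 / (1 − e^(−kτ)) = 1 / (1 − e^(−0.01711×14.0)) = 1 / (1 − 0.7869) = 4.693
Loading dose = maintenance dose × R = 713 × 4.693 ≈ 3350 mg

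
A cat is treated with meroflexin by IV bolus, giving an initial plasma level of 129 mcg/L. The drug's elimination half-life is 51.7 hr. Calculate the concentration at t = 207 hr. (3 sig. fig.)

k = ln 2 / 51.7 = 0.01341 hr⁻¹
C(t) = C₀ e^(−kt) = 129 × e^(−0.01341 × 207) = 129 × e^(−2.775) = 129 × 0.06233 ≈ 8.04 mcg/L

8.04 mcg/L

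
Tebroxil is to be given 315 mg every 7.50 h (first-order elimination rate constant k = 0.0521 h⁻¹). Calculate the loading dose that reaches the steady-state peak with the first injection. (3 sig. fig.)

974 mg

Accumulation ratio R = 1 / (1 − e^(−kτ)) = 1 / (1 − e^(−0.05210×7.50)) = 1 / (1 − 0.6765) = 3.092
Loading dose = maintenance dose × R = 315 × 3.092 ≈ 974 mg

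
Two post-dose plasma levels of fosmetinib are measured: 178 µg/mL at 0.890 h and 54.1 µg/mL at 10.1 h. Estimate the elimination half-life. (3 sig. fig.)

k = ln(C₁/C₂) / (t₂ − t₁) = ln(178/54.1) / (10.1 − 0.890)
  = 1.191 / 9.210 = 0.1293 h⁻¹
t½ = ln 2 / k = ln 2 / 0.1293 ≈ 5.36 hours

5.36 hours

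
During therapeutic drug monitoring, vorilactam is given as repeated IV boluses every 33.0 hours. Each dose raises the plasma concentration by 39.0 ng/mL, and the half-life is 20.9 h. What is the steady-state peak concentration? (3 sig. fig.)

58.6 ng/mL

k = ln 2 / 20.9 = 0.03316 h⁻¹
Fraction remaining after one interval: e^(−kτ) = e^(−0.03316 × 33.0) = 0.3347
R = 1 / (1 − 0.3347) = 1.503
Css,max = 39.0 × 1.503 ≈ 58.6 ng/mL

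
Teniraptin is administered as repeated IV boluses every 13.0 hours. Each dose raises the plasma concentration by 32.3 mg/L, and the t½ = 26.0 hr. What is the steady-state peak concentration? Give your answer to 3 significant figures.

k = ln 2 / 26.0 = 0.02666 hr⁻¹
Fraction remaining after one interval: e^(−kτ) = e^(−0.02666 × 13.0) = 0.7071
R = 1 / (1 − 0.7071) = 3.414
Css,max = 32.3 × 3.414 ≈ 110 mg/L

110 mg/L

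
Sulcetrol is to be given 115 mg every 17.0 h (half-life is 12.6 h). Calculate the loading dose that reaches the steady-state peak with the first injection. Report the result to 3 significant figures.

189 mg

k = ln 2 / 12.6 = 0.05501 h⁻¹
Accumulation ratio R = 1 / (1 − e^(−kτ)) = 1 / (1 − e^(−0.05501×17.0)) = 1 / (1 − 0.3925) = 1.646
Loading dose = maintenance dose × R = 115 × 1.646 ≈ 189 mg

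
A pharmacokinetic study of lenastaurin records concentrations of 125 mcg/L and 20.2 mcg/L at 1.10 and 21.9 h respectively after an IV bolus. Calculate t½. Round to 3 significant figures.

k = ln(C₁/C₂) / (t₂ − t₁) = ln(125/20.2) / (21.9 − 1.10)
  = 1.823 / 20.80 = 0.08763 h⁻¹
t½ = ln 2 / k = ln 2 / 0.08763 ≈ 7.91 hours

7.91 hours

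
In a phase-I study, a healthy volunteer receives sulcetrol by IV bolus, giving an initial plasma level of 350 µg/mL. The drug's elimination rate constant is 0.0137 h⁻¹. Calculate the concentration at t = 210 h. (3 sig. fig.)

C(t) = C₀ e^(−kt) = 350 × e^(−0.01370 × 210) = 350 × e^(−2.877) = 350 × 0.05630 ≈ 19.7 µg/mL

19.7 µg/mL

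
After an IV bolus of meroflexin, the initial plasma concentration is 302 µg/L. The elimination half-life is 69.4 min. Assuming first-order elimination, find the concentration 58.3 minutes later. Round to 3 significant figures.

169 µg/L

k = ln 2 / 69.4 = 0.009988 min⁻¹
58.3 min is 0.8401 half-lives, so C = 302 × (1/2)^0.8401 = 302 × 0.5586 ≈ 169 µg/L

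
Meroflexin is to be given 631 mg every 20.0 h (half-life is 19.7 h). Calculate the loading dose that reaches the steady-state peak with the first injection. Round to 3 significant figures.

k = ln 2 / 19.7 = 0.03519 h⁻¹
Accumulation ratio R = 1 / (1 − e^(−kτ)) = 1 / (1 − e^(−0.03519×20.0)) = 1 / (1 − 0.4947) = 1.979
Loading dose = maintenance dose × R = 631 × 1.979 ≈ 1250 mg

1250 mg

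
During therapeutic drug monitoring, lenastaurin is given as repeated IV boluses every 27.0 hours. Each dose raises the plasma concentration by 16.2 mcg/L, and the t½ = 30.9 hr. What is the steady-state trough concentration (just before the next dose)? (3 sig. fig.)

19.5 mcg/L

k = ln 2 / 30.9 = 0.02243 hr⁻¹
Fraction remaining after one interval: e^(−kτ) = e^(−0.02243 × 27.0) = 0.5457
R = 1 / (1 − 0.5457) = 2.201
Css,max = 16.2 × 2.201 = 35.66 mcg/L
Css,min = Css,max × e^(−kτ) = 35.66 × 0.5457 ≈ 19.5 mcg/L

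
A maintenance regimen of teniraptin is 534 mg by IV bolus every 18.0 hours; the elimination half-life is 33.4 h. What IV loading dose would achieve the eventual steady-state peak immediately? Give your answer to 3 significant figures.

1710 mg

k = ln 2 / 33.4 = 0.02075 h⁻¹
Accumulation ratio R = 1 / (1 − e^(−kτ)) = 1 / (1 − e^(−0.02075×18.0)) = 1 / (1 − 0.6883) = 3.208
Loading dose = maintenance dose × R = 534 × 3.208 ≈ 1710 mg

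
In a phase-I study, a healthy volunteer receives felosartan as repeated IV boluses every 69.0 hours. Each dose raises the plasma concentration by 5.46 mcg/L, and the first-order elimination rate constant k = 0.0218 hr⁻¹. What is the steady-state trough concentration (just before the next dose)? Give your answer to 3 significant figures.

1.56 mcg/L

Fraction remaining after one interval: e^(−kτ) = e^(−0.02180 × 69.0) = 0.2222
R = 1 / (1 − 0.2222) = 1.286
Css,max = 5.46 × 1.286 = 7.020 mcg/L
Css,min = Css,max × e^(−kτ) = 7.020 × 0.2222 ≈ 1.56 mcg/L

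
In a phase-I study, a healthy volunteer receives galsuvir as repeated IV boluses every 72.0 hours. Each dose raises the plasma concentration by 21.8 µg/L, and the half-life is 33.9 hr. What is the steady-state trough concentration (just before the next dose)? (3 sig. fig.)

k = ln 2 / 33.9 = 0.02045 hr⁻¹
Fraction remaining after one interval: e^(−kτ) = e^(−0.02045 × 72.0) = 0.2294
R = 1 / (1 − 0.2294) = 1.298
Css,max = 21.8 × 1.298 = 28.29 µg/L
Css,min = Css,max × e^(−kτ) = 28.29 × 0.2294 ≈ 6.49 µg/L

6.49 µg/L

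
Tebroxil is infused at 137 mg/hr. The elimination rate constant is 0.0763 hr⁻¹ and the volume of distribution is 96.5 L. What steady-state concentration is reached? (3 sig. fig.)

18.6 µg/mL

CL = k · V = 0.0763 × 96.5 = 7.363 L/hr
Css = rate / CL = 137 / 7.363 ≈ 18.6 µg/mL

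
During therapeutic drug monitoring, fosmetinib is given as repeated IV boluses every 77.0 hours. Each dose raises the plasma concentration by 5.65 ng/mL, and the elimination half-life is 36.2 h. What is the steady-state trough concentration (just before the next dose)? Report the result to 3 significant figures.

1.68 ng/mL

k = ln 2 / 36.2 = 0.01915 h⁻¹
Fraction remaining after one interval: e^(−kτ) = e^(−0.01915 × 77.0) = 0.2289
R = 1 / (1 − 0.2289) = 1.297
Css,max = 5.65 × 1.297 = 7.327 ng/mL
Css,min = Css,max × e^(−kτ) = 7.327 × 0.2289 ≈ 1.68 ng/mL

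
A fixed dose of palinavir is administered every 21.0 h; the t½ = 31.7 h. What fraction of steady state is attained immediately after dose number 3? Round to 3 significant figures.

0.748

k = ln 2 / 31.7 = 0.02187 h⁻¹
f_n = 1 − e^(−nkτ) = 1 − e^(−3 × 0.02187 × 21.0) = 1 − e^(−1.378) = 1 − 0.2522 ≈ 0.748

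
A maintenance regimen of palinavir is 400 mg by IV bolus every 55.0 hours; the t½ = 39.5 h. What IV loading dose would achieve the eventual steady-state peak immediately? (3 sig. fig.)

k = ln 2 / 39.5 = 0.01755 h⁻¹
Accumulation ratio R = 1 / (1 − e^(−kτ)) = 1 / (1 − e^(−0.01755×55.0)) = 1 / (1 − 0.3809) = 1.615
Loading dose = maintenance dose × R = 400 × 1.615 ≈ 646 mg

646 mg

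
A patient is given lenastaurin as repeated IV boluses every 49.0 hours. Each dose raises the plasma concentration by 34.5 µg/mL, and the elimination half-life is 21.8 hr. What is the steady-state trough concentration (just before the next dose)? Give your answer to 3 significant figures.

k = ln 2 / 21.8 = 0.03180 hr⁻¹
Fraction remaining after one interval: e^(−kτ) = e^(−0.03180 × 49.0) = 0.2106
R = 1 / (1 − 0.2106) = 1.267
Css,max = 34.5 × 1.267 = 43.70 µg/mL
Css,min = Css,max × e^(−kτ) = 43.70 × 0.2106 ≈ 9.20 µg/mL

9.20 µg/mL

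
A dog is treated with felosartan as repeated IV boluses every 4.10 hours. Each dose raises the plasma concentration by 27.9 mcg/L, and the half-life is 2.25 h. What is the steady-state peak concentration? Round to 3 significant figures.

38.9 mcg/L

k = ln 2 / 2.25 = 0.3081 h⁻¹
Fraction remaining after one interval: e^(−kτ) = e^(−0.3081 × 4.10) = 0.2828
R = 1 / (1 − 0.2828) = 1.394
Css,max = 27.9 × 1.394 ≈ 38.9 mcg/L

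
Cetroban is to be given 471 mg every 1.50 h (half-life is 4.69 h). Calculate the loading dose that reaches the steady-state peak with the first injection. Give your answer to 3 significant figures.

k = ln 2 / 4.69 = 0.1478 h⁻¹
Accumulation ratio R = 1 / (1 − e^(−kτ)) = 1 / (1 − e^(−0.1478×1.50)) = 1 / (1 − 0.8012) = 5.029
Loading dose = maintenance dose × R = 471 × 5.029 ≈ 2370 mg

2370 mg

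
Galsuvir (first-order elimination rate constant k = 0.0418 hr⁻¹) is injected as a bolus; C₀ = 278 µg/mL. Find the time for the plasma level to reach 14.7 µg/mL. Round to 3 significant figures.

C(t) = C₀ e^(−kt)  ⇒  t = ln(C₀/C) / k
t = ln(278/14.7) / 0.04180 = 2.940 / 0.04180 ≈ 70.3 hours

70.3 hours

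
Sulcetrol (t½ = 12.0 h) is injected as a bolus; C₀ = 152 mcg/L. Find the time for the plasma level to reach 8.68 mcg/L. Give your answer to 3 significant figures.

k = ln 2 / 12.0 = 0.05776 h⁻¹
C(t) = C₀ e^(−kt)  ⇒  t = ln(C₀/C) / k
t = ln(152/8.68) / 0.05776 = 2.863 / 0.05776 ≈ 49.6 hours

49.6 hours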